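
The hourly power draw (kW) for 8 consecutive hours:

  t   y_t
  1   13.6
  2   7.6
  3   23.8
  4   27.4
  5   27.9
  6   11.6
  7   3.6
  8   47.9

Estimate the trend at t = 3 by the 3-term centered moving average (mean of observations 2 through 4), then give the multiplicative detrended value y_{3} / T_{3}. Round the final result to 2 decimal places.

1.21

Trend T_3 = (7.6 + 23.8 + 27.4) / 3 = 58.8/3 = 19.6000
Ratio to trend: 23.8 / 19.6000 = 1.21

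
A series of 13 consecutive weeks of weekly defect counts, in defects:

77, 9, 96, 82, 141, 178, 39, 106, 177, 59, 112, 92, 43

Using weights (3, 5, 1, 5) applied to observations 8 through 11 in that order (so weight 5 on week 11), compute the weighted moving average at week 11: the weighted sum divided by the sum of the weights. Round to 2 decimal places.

Weighted sum: 3·106 + 5·177 + 1·59 + 5·112 = 318 + 885 + 59 + 560 = 1822
Weight total: 3 + 5 + 1 + 5 = 14
WMA = 1822 / 14 = 130.14

130.14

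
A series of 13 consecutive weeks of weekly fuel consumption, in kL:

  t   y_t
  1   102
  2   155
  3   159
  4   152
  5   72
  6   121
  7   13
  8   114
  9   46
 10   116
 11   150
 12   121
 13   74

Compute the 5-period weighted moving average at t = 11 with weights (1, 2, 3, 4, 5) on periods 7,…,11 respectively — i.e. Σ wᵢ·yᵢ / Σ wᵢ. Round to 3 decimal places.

Weighted sum: 1·13 + 2·114 + 3·46 + 4·116 + 5·150 = 13 + 228 + 138 + 464 + 750 = 1593
Weight total: 1 + 2 + 3 + 4 + 5 = 15
WMA = 1593 / 15 = 106.200

106.200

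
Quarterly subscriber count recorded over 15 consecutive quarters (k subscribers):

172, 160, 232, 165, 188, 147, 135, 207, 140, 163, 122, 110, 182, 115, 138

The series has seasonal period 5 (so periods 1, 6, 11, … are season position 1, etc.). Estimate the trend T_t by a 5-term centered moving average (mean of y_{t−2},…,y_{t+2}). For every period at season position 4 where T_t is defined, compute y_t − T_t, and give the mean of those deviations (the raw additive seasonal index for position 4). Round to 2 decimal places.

-13.40

Season position 4 occurs at t = 4, 9 (where T_t is defined).
t=4: T_4 = 178.4000; y_4 − T_4 = 165 − 178.4000 = -13.4000
t=9: T_9 = 153.4000; y_9 − T_9 = 140 − 153.4000 = -13.4000
Mean deviation: (-13.4000 + -13.4000) / 2 = -13.40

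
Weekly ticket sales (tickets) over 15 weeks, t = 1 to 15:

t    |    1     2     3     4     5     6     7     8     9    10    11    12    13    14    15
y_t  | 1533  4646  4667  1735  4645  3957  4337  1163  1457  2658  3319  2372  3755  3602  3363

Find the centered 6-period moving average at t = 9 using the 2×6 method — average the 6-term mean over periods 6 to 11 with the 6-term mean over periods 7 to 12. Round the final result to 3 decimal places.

Sum over 6–11: 3957 + 4337 + 1163 + 1457 + 2658 + 3319 = 16891
Sum over 7–12: 4337 + 1163 + 1457 + 2658 + 3319 + 2372 = 15306
CMA at t=9 = (16891 + 15306) / (2·6) = 32197 / 12 = 2683.083

2683.083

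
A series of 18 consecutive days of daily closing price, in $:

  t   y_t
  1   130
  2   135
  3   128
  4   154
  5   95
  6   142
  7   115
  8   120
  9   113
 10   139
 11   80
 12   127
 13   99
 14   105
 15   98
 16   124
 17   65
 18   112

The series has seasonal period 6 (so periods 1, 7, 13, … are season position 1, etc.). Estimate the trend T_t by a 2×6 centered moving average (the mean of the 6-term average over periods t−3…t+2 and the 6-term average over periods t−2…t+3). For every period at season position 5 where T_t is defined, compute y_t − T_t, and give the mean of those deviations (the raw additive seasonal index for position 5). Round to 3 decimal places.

Season position 5 occurs at t = 5, 11 (where T_t is defined).
t=5: T_5 = 126.91667; y_5 − T_5 = 95 − 126.91667 = -31.91667
t=11: T_11 = 111.75000; y_11 − T_11 = 80 − 111.75000 = -31.75000
Mean deviation: (-31.91667 + -31.75000) / 2 = -31.833

-31.833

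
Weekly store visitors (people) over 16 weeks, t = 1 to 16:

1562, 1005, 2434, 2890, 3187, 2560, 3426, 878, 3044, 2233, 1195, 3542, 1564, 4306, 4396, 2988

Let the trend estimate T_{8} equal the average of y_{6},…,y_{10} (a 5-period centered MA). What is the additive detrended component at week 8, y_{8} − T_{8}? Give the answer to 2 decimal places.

Trend T_8 = (2560 + 3426 + 878 + 3044 + 2233) / 5 = 12141/5 = 2428.2000
Detrended value: 878 − 2428.2000 = -1550.20

-1550.20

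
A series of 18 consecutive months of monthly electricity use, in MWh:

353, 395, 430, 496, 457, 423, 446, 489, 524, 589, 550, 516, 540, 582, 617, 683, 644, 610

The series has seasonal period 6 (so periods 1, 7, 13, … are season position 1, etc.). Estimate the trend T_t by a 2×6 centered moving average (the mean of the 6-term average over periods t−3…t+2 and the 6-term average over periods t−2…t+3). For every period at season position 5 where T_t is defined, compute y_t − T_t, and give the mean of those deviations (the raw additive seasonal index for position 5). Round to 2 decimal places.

7.79

Season position 5 occurs at t = 5, 11 (where T_t is defined).
t=5: T_5 = 449.0000; y_5 − T_5 = 457 − 449.0000 = 8.0000
t=11: T_11 = 542.4167; y_11 − T_11 = 550 − 542.4167 = 7.5833
Mean deviation: (8.0000 + 7.5833) / 2 = 7.79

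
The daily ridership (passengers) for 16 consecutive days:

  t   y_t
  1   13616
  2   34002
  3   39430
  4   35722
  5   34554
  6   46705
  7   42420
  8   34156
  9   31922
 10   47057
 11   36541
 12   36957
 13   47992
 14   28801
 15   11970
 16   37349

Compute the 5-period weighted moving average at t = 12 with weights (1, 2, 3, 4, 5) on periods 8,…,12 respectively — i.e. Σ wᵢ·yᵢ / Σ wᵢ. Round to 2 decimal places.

38008.00

Weighted sum: 1·34156 + 2·31922 + 3·47057 + 4·36541 + 5·36957 = 34156 + 63844 + 141171 + 146164 + 184785 = 570120
Weight total: 1 + 2 + 3 + 4 + 5 = 15
WMA = 570120 / 15 = 38008.00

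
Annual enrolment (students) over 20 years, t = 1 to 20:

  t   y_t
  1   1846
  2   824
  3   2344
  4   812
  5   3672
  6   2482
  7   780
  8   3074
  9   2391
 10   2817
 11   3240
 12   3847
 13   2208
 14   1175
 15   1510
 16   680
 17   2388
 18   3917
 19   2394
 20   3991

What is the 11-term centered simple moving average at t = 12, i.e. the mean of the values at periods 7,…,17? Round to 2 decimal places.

2191.82

Sum of periods 7–17: 780 + 3074 + 2391 + 2817 + 3240 + 3847 + 2208 + 1175 + 1510 + 680 + 2388 = 24110
Divide by 11: 24110 / 11 = 2191.82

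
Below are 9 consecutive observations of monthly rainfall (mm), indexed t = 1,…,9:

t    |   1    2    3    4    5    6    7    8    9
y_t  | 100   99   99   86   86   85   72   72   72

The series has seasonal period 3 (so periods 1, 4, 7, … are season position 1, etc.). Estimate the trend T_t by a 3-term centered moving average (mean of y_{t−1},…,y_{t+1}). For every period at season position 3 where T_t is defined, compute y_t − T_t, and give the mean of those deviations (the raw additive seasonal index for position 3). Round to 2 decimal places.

Season position 3 occurs at t = 3, 6 (where T_t is defined).
t=3: T_3 = 94.6667; y_3 − T_3 = 99 − 94.6667 = 4.3333
t=6: T_6 = 81.0000; y_6 − T_6 = 85 − 81.0000 = 4.0000
Mean deviation: (4.3333 + 4.0000) / 2 = 4.17

4.17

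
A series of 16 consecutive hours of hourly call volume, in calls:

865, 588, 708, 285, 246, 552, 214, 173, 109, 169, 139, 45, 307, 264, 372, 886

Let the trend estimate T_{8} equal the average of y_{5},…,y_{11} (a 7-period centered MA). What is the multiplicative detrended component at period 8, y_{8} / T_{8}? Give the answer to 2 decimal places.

0.76

Trend T_8 = (246 + 552 + 214 + 173 + 109 + 169 + 139) / 7 = 1602/7 = 228.8571
Ratio to trend: 173 / 228.8571 = 0.76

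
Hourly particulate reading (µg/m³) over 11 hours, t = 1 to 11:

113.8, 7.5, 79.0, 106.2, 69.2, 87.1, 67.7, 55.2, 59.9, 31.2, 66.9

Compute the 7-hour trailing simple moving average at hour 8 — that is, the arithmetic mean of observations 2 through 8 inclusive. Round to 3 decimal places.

67.414

Sum of periods 2–8: 7.5 + 79.0 + 106.2 + 69.2 + 87.1 + 67.7 + 55.2 = 471.9
Divide by 7: 471.9 / 7 = 67.414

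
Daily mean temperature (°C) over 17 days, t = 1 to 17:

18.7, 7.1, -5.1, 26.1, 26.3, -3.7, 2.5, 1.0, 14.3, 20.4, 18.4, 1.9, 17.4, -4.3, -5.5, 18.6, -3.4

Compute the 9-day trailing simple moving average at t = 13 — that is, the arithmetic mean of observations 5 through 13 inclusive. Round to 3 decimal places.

Sum of periods 5–13: 26.3 + (-3.7) + 2.5 + 1.0 + 14.3 + 20.4 + 18.4 + 1.9 + 17.4 = 98.5
Divide by 9: 98.5 / 9 = 10.944

10.944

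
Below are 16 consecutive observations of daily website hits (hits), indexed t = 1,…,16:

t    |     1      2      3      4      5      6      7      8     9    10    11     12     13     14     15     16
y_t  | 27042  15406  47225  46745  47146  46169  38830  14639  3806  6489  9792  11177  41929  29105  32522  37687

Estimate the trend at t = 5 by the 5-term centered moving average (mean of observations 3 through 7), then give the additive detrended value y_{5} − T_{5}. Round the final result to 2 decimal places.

Trend T_5 = (47225 + 46745 + 47146 + 46169 + 38830) / 5 = 226115/5 = 45223.0000
Detrended value: 47146 − 45223.0000 = 1923.00

1923.00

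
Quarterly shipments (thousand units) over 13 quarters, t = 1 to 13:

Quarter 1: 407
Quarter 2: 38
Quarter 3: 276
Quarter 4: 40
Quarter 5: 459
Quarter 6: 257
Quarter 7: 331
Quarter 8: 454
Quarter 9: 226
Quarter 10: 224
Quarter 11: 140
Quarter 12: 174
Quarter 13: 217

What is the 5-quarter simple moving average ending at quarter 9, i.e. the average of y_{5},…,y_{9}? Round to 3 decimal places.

345.400

Sum of periods 5–9: 459 + 257 + 331 + 454 + 226 = 1727
Divide by 5: 1727 / 5 = 345.400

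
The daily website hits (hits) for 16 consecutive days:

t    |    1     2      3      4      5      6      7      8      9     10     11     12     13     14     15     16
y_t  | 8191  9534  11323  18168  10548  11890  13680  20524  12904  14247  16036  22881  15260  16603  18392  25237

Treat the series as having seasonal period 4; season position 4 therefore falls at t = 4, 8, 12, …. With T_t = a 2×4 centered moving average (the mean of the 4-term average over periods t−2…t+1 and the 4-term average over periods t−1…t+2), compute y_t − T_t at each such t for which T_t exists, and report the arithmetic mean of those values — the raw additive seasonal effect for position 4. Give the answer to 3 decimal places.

5480.208

Season position 4 occurs at t = 4, 8, 12 (where T_t is defined).
t=4: T_4 = 12687.75000; y_4 − T_4 = 18168 − 12687.75000 = 5480.25000
t=8: T_8 = 15044.12500; y_8 − T_8 = 20524 − 15044.12500 = 5479.87500
t=12: T_12 = 17400.50000; y_12 − T_12 = 22881 − 17400.50000 = 5480.50000
Mean deviation: (5480.25000 + 5479.87500 + 5480.50000) / 3 = 5480.208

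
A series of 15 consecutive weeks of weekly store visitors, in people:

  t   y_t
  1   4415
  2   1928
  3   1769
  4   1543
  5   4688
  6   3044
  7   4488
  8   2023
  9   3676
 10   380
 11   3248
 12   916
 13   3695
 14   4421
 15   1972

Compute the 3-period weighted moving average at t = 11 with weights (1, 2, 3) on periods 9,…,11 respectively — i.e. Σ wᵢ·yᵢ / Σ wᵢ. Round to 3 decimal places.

2363.333

Weighted sum: 1·3676 + 2·380 + 3·3248 = 3676 + 760 + 9744 = 14180
Weight total: 1 + 2 + 3 = 6
WMA = 14180 / 6 = 2363.333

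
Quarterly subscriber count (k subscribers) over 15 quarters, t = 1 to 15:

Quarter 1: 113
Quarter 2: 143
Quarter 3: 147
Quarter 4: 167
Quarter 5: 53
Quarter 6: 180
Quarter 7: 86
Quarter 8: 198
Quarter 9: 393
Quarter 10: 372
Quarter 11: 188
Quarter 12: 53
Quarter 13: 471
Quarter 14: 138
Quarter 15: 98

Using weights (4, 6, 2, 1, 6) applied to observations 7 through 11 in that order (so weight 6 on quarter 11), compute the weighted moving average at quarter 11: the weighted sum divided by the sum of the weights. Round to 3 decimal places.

Weighted sum: 4·86 + 6·198 + 2·393 + 1·372 + 6·188 = 344 + 1188 + 786 + 372 + 1128 = 3818
Weight total: 4 + 6 + 2 + 1 + 6 = 19
WMA = 3818 / 19 = 200.947

200.947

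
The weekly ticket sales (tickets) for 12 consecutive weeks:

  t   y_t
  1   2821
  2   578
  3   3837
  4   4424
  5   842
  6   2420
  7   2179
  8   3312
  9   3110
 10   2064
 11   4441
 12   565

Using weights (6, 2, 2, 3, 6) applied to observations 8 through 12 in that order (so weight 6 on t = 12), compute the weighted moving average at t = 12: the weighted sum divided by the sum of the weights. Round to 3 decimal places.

2470.158

Weighted sum: 6·3312 + 2·3110 + 2·2064 + 3·4441 + 6·565 = 19872 + 6220 + 4128 + 13323 + 3390 = 46933
Weight total: 6 + 2 + 2 + 3 + 6 = 19
WMA = 46933 / 19 = 2470.158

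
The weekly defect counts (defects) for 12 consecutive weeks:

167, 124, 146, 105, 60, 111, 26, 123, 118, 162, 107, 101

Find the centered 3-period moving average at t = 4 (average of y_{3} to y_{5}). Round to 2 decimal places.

Sum of periods 3–5: 146 + 105 + 60 = 311
Divide by 3: 311 / 3 = 103.67

103.67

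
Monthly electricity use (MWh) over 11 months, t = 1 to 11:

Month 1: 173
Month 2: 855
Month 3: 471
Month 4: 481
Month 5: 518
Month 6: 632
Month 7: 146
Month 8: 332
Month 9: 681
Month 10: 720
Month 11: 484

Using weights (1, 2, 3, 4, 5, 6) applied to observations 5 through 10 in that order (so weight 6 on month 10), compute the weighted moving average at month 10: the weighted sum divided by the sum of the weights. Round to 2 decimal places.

536.81

Weighted sum: 1·518 + 2·632 + 3·146 + 4·332 + 5·681 + 6·720 = 518 + 1264 + 438 + 1328 + 3405 + 4320 = 11273
Weight total: 1 + 2 + 3 + 4 + 5 + 6 = 21
WMA = 11273 / 21 = 536.81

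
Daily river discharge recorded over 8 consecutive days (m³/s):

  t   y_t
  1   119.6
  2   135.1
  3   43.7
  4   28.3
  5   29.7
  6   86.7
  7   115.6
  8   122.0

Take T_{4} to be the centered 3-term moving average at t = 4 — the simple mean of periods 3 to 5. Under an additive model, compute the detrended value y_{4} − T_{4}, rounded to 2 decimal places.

Trend T_4 = (43.7 + 28.3 + 29.7) / 3 = 101.7/3 = 33.9000
Detrended value: 28.3 − 33.9000 = -5.60

-5.60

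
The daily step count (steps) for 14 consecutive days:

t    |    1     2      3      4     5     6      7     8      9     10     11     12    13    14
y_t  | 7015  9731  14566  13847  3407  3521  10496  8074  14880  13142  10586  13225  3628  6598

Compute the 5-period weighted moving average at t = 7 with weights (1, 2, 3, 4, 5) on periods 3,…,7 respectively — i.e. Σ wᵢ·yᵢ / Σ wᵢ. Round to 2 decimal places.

7936.33

Weighted sum: 1·14566 + 2·13847 + 3·3407 + 4·3521 + 5·10496 = 14566 + 27694 + 10221 + 14084 + 52480 = 119045
Weight total: 1 + 2 + 3 + 4 + 5 = 15
WMA = 119045 / 15 = 7936.33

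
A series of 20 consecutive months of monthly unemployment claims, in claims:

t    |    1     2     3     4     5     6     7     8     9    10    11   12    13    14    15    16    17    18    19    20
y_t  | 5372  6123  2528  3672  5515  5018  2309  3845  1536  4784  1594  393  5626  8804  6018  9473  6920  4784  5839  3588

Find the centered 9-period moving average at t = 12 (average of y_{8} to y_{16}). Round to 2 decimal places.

Sum of periods 8–16: 3845 + 1536 + 4784 + 1594 + 393 + 5626 + 8804 + 6018 + 9473 = 42073
Divide by 9: 42073 / 9 = 4674.78

4674.78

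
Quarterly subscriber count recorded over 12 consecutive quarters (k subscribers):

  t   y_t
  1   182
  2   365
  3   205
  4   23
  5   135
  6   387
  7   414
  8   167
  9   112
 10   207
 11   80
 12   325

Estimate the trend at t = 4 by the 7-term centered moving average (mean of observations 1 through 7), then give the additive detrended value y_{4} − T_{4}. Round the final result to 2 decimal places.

Trend T_4 = (182 + 365 + 205 + 23 + 135 + 387 + 414) / 7 = 1711/7 = 244.4286
Detrended value: 23 − 244.4286 = -221.43

-221.43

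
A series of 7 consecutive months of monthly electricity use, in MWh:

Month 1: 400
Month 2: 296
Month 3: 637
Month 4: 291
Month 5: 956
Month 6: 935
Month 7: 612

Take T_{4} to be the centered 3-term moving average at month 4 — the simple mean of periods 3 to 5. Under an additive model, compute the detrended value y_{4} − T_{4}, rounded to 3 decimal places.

Trend T_4 = (637 + 291 + 956) / 3 = 1884/3 = 628.00000
Detrended value: 291 − 628.00000 = -337.000

-337.000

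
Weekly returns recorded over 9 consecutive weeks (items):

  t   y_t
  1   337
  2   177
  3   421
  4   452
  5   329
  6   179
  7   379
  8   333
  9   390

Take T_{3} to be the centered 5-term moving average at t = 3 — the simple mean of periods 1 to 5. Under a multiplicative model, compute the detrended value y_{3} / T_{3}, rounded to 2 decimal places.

1.23

Trend T_3 = (337 + 177 + 421 + 452 + 329) / 5 = 1716/5 = 343.2000
Ratio to trend: 421 / 343.2000 = 1.23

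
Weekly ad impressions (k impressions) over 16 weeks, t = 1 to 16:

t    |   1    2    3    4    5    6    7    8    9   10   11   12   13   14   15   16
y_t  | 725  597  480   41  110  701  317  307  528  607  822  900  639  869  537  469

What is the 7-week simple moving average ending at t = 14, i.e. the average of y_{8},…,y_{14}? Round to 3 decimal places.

Sum of periods 8–14: 307 + 528 + 607 + 822 + 900 + 639 + 869 = 4672
Divide by 7: 4672 / 7 = 667.429

667.429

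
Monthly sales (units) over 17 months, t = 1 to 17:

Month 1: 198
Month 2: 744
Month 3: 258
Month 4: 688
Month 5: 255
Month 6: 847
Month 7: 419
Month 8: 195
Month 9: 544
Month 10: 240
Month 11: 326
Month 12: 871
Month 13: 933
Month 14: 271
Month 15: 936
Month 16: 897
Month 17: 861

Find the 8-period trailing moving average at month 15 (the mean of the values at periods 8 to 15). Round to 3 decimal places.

539.500

Sum of periods 8–15: 195 + 544 + 240 + 326 + 871 + 933 + 271 + 936 = 4316
Divide by 8: 4316 / 8 = 539.500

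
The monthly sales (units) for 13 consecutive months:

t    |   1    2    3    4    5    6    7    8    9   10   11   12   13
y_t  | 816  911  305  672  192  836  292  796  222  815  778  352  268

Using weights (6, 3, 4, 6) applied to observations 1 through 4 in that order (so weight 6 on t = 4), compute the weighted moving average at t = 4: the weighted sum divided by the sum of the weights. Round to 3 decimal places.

677.947

Weighted sum: 6·816 + 3·911 + 4·305 + 6·672 = 4896 + 2733 + 1220 + 4032 = 12881
Weight total: 6 + 3 + 4 + 6 = 19
WMA = 12881 / 19 = 677.947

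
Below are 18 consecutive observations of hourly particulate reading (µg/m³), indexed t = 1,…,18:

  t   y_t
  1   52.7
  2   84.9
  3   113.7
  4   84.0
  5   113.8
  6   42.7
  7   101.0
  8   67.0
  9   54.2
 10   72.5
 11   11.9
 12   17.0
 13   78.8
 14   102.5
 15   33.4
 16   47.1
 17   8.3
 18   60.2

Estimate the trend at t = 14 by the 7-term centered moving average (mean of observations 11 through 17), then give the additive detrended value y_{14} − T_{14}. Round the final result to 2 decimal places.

59.79

Trend T_14 = (11.9 + 17.0 + 78.8 + 102.5 + 33.4 + 47.1 + 8.3) / 7 = 299.0/7 = 42.7143
Detrended value: 102.5 − 42.7143 = 59.79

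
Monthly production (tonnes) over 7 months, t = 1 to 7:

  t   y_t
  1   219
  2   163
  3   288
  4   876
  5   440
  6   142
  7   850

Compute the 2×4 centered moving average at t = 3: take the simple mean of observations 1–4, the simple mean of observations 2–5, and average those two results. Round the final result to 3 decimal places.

Sum over 1–4: 219 + 163 + 288 + 876 = 1546
Sum over 2–5: 163 + 288 + 876 + 440 = 1767
CMA at t=3 = (1546 + 1767) / (2·4) = 3313 / 8 = 414.125

414.125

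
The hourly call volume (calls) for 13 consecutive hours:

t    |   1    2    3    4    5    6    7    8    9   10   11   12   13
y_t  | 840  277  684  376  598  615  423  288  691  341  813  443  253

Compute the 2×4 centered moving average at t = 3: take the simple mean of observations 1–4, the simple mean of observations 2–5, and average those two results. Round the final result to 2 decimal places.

514.00

Sum over 1–4: 840 + 277 + 684 + 376 = 2177
Sum over 2–5: 277 + 684 + 376 + 598 = 1935
CMA at t=3 = (2177 + 1935) / (2·4) = 4112 / 8 = 514.00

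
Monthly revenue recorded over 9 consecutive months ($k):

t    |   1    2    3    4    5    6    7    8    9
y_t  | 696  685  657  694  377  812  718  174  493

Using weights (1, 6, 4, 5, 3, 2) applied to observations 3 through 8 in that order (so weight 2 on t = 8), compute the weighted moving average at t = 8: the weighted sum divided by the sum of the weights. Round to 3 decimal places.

Weighted sum: 1·657 + 6·694 + 4·377 + 5·812 + 3·718 + 2·174 = 657 + 4164 + 1508 + 4060 + 2154 + 348 = 12891
Weight total: 1 + 6 + 4 + 5 + 3 + 2 = 21
WMA = 12891 / 21 = 613.857

613.857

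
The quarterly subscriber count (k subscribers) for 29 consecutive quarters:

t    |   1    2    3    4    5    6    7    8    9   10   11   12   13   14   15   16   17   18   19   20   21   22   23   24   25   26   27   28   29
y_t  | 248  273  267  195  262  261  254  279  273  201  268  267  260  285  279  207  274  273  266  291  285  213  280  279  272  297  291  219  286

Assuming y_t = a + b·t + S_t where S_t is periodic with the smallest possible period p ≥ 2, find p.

6

First differences y_{t+1} − y_t: 25, -6, -72, 67, -1, -7, 25, -6, -72, 67, -1, -7, 25, -6, …
The difference pattern repeats every 6 terms and not for any smaller step, so p = 6.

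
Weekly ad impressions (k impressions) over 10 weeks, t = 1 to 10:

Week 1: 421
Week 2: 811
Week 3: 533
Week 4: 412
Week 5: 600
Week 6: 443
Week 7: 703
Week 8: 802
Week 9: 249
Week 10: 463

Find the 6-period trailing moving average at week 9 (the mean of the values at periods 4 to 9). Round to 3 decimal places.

534.833

Sum of periods 4–9: 412 + 600 + 443 + 703 + 802 + 249 = 3209
Divide by 6: 3209 / 6 = 534.833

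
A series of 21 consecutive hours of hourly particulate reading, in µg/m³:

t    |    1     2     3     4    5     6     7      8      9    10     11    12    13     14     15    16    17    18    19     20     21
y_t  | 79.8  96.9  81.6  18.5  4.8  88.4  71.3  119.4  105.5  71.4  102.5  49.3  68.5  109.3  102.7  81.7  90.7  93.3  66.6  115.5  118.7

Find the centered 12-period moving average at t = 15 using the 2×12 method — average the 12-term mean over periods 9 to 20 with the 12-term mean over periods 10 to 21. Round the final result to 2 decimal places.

Sum over 9–20: 105.5 + 71.4 + 102.5 + 49.3 + 68.5 + 109.3 + 102.7 + 81.7 + 90.7 + 93.3 + 66.6 + 115.5 = 1057.0
Sum over 10–21: 71.4 + 102.5 + 49.3 + 68.5 + 109.3 + 102.7 + 81.7 + 90.7 + 93.3 + 66.6 + 115.5 + 118.7 = 1070.2
CMA at t=15 = (1057.0 + 1070.2) / (2·12) = 2127.2 / 24 = 88.63

88.63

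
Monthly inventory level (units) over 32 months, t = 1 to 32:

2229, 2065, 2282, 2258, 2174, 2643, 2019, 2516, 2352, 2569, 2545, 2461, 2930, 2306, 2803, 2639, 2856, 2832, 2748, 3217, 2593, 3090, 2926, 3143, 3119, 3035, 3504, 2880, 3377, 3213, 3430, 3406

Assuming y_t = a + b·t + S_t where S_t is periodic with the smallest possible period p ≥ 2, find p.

First differences y_{t+1} − y_t: -164, 217, -24, -84, 469, -624, 497, -164, 217, -24, -84, 469, -624, 497, -164, 217, …
The difference pattern repeats every 7 terms and not for any smaller step, so p = 7.

7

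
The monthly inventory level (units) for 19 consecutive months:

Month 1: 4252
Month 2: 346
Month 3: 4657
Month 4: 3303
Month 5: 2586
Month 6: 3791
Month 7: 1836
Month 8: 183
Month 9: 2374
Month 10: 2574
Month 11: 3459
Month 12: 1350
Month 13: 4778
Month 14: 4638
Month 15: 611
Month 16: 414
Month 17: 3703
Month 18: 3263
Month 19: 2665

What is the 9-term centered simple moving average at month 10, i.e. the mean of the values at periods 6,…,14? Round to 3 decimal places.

Sum of periods 6–14: 3791 + 1836 + 183 + 2374 + 2574 + 3459 + 1350 + 4778 + 4638 = 24983
Divide by 9: 24983 / 9 = 2775.889

2775.889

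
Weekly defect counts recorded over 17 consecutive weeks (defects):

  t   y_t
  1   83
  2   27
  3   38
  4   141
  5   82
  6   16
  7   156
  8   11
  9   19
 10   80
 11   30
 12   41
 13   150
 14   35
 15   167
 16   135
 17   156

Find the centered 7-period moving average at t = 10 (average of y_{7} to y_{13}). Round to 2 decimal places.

Sum of periods 7–13: 156 + 11 + 19 + 80 + 30 + 41 + 150 = 487
Divide by 7: 487 / 7 = 69.57

69.57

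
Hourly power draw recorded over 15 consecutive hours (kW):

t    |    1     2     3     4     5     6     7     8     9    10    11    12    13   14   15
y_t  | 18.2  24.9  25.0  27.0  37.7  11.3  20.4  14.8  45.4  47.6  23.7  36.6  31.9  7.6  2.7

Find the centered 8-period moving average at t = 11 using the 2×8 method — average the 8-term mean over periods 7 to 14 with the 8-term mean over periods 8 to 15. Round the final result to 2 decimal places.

27.39

Sum over 7–14: 20.4 + 14.8 + 45.4 + 47.6 + 23.7 + 36.6 + 31.9 + 7.6 = 228.0
Sum over 8–15: 14.8 + 45.4 + 47.6 + 23.7 + 36.6 + 31.9 + 7.6 + 2.7 = 210.3
CMA at t=11 = (228.0 + 210.3) / (2·8) = 438.3 / 16 = 27.39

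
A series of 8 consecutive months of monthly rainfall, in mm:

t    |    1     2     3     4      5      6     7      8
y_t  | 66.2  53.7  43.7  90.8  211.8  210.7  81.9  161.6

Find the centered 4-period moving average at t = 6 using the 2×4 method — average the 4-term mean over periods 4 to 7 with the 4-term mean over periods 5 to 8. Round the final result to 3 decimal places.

Sum over 4–7: 90.8 + 211.8 + 210.7 + 81.9 = 595.2
Sum over 5–8: 211.8 + 210.7 + 81.9 + 161.6 = 666.0
CMA at t=6 = (595.2 + 666.0) / (2·4) = 1261.2 / 8 = 157.650

157.650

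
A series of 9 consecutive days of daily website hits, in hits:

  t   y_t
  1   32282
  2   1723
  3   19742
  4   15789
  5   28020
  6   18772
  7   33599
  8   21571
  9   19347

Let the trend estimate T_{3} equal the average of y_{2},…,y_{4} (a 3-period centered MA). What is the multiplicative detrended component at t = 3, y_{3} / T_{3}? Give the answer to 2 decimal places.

1.59

Trend T_3 = (1723 + 19742 + 15789) / 3 = 37254/3 = 12418.0000
Ratio to trend: 19742 / 12418.0000 = 1.59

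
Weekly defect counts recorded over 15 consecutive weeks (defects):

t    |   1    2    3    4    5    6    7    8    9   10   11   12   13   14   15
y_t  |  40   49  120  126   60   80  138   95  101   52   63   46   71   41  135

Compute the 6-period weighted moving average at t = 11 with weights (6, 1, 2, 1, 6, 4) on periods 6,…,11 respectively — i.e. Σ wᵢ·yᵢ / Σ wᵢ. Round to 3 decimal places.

73.650

Weighted sum: 6·80 + 1·138 + 2·95 + 1·101 + 6·52 + 4·63 = 480 + 138 + 190 + 101 + 312 + 252 = 1473
Weight total: 6 + 1 + 2 + 1 + 6 + 4 = 20
WMA = 1473 / 20 = 73.650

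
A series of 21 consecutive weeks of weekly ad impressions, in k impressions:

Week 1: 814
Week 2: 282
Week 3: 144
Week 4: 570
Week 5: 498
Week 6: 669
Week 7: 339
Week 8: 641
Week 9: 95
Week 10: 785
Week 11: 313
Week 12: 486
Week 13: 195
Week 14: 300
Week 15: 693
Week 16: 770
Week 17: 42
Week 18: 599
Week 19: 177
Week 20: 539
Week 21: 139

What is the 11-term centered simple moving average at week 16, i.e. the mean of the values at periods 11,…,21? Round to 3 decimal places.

Sum of periods 11–21: 313 + 486 + 195 + 300 + 693 + 770 + 42 + 599 + 177 + 539 + 139 = 4253
Divide by 11: 4253 / 11 = 386.636

386.636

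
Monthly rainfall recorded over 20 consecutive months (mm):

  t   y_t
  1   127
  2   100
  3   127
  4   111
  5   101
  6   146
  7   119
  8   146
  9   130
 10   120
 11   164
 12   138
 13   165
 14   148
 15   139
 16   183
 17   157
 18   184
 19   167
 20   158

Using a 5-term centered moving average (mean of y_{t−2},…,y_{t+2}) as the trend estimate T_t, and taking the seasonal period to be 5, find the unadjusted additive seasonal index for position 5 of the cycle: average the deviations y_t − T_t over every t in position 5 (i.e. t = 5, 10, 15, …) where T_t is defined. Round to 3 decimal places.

-19.600

Season position 5 occurs at t = 5, 10, 15 (where T_t is defined).
t=5: T_5 = 120.80000; y_5 − T_5 = 101 − 120.80000 = -19.80000
t=10: T_10 = 139.60000; y_10 − T_10 = 120 − 139.60000 = -19.60000
t=15: T_15 = 158.40000; y_15 − T_15 = 139 − 158.40000 = -19.40000
Mean deviation: (-19.80000 + -19.60000 + -19.40000) / 3 = -19.600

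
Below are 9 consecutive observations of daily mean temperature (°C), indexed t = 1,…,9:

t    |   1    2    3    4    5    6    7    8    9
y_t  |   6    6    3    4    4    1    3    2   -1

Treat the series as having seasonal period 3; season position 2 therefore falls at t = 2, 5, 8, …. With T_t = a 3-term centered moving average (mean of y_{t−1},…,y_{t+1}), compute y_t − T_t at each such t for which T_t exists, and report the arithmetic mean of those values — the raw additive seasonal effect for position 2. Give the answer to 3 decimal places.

Season position 2 occurs at t = 2, 5, 8 (where T_t is defined).
t=2: T_2 = 5.00000; y_2 − T_2 = 6 − 5.00000 = 1.00000
t=5: T_5 = 3.00000; y_5 − T_5 = 4 − 3.00000 = 1.00000
t=8: T_8 = 1.33333; y_8 − T_8 = 2 − 1.33333 = 0.66667
Mean deviation: (1.00000 + 1.00000 + 0.66667) / 3 = 0.889

0.889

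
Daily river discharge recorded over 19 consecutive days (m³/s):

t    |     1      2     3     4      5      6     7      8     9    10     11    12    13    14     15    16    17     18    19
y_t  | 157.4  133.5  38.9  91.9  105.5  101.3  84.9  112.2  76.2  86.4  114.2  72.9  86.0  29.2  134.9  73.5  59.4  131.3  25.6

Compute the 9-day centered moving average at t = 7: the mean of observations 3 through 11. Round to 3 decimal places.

Sum of periods 3–11: 38.9 + 91.9 + 105.5 + 101.3 + 84.9 + 112.2 + 76.2 + 86.4 + 114.2 = 811.5
Divide by 9: 811.5 / 9 = 90.167

90.167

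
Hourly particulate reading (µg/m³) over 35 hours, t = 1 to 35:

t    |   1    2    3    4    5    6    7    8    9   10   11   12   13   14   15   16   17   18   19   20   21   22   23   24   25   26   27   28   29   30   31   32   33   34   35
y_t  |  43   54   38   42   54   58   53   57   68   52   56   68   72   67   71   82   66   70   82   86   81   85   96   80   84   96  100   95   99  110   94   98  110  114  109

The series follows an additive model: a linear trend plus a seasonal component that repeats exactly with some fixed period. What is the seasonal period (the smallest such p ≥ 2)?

7

First differences y_{t+1} − y_t: 11, -16, 4, 12, 4, -5, 4, 11, -16, 4, 12, 4, -5, 4, 11, -16, …
The difference pattern repeats every 7 terms and not for any smaller step, so p = 7.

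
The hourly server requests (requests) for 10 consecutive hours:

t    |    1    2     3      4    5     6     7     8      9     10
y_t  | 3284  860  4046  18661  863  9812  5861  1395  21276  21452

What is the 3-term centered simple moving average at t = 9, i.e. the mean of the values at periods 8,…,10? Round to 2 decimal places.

14707.67

Sum of periods 8–10: 1395 + 21276 + 21452 = 44123
Divide by 3: 44123 / 3 = 14707.67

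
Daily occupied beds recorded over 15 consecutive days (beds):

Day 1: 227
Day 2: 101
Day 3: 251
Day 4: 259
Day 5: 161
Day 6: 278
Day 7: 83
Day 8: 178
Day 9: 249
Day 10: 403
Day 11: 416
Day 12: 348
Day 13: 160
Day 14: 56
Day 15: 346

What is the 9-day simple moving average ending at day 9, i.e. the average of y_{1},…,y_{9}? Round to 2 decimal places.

198.56

Sum of periods 1–9: 227 + 101 + 251 + 259 + 161 + 278 + 83 + 178 + 249 = 1787
Divide by 9: 1787 / 9 = 198.56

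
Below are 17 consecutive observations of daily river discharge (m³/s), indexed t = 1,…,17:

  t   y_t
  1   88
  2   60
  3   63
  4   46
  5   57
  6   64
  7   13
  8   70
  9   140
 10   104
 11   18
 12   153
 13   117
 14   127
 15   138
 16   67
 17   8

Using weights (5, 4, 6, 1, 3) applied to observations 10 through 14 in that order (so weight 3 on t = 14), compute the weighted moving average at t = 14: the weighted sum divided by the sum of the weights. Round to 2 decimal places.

Weighted sum: 5·104 + 4·18 + 6·153 + 1·117 + 3·127 = 520 + 72 + 918 + 117 + 381 = 2008
Weight total: 5 + 4 + 6 + 1 + 3 = 19
WMA = 2008 / 19 = 105.68

105.68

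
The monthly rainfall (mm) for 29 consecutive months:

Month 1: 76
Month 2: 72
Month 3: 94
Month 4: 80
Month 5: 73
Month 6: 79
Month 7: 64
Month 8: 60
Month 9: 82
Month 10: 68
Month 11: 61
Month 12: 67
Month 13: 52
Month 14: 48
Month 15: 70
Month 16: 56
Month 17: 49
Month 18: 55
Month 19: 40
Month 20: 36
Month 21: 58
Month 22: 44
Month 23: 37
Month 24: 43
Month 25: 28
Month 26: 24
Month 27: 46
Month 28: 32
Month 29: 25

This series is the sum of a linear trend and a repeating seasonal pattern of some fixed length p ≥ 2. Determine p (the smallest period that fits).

First differences y_{t+1} − y_t: -4, 22, -14, -7, 6, -15, -4, 22, -14, -7, 6, -15, -4, 22, …
The difference pattern repeats every 6 terms and not for any smaller step, so p = 6.

6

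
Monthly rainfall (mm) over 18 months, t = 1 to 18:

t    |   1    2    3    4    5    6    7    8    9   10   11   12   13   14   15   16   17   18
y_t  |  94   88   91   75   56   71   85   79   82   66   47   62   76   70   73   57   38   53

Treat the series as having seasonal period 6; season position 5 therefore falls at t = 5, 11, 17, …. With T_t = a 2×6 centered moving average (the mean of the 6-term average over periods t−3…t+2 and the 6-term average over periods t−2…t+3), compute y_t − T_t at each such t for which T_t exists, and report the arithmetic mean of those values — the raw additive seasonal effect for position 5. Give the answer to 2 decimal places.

-20.92

Season position 5 occurs at t = 5, 11 (where T_t is defined).
t=5: T_5 = 76.9167; y_5 − T_5 = 56 − 76.9167 = -20.9167
t=11: T_11 = 67.9167; y_11 − T_11 = 47 − 67.9167 = -20.9167
Mean deviation: (-20.9167 + -20.9167) / 2 = -20.92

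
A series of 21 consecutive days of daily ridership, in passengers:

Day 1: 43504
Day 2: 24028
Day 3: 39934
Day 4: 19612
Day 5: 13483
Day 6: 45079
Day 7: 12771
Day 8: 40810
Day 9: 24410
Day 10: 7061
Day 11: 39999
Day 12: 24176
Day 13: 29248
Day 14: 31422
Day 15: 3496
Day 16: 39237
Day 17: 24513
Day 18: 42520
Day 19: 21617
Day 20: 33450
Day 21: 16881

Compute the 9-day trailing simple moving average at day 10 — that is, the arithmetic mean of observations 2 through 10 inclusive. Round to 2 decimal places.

25243.11

Sum of periods 2–10: 24028 + 39934 + 19612 + 13483 + 45079 + 12771 + 40810 + 24410 + 7061 = 227188
Divide by 9: 227188 / 9 = 25243.11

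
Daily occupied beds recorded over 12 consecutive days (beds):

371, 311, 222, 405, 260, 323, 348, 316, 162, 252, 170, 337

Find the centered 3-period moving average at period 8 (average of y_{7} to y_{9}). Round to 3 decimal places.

Sum of periods 7–9: 348 + 316 + 162 = 826
Divide by 3: 826 / 3 = 275.333

275.333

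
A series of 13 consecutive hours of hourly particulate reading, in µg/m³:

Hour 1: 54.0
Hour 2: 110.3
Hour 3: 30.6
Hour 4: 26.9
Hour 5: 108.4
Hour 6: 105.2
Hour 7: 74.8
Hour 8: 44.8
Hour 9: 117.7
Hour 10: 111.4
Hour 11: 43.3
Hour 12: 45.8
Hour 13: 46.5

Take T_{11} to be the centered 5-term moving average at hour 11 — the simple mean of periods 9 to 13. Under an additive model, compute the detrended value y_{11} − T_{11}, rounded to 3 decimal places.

-29.640

Trend T_11 = (117.7 + 111.4 + 43.3 + 45.8 + 46.5) / 5 = 364.7/5 = 72.94000
Detrended value: 43.3 − 72.94000 = -29.640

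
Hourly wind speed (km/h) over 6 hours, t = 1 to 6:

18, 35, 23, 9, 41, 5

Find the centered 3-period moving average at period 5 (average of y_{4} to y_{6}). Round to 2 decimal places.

18.33

Sum of periods 4–6: 9 + 41 + 5 = 55
Divide by 3: 55 / 3 = 18.33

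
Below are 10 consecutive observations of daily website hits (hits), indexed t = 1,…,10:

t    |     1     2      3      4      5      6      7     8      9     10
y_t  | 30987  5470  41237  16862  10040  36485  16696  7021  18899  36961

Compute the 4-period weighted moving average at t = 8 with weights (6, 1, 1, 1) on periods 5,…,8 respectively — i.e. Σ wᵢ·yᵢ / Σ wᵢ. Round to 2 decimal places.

Weighted sum: 6·10040 + 1·36485 + 1·16696 + 1·7021 = 60240 + 36485 + 16696 + 7021 = 120442
Weight total: 6 + 1 + 1 + 1 = 9
WMA = 120442 / 9 = 13382.44

13382.44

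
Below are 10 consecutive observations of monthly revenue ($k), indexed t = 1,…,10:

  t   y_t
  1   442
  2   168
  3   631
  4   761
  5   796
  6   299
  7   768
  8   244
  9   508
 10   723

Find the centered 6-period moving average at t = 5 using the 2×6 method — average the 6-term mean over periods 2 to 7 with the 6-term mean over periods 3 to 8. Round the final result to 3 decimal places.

Sum over 2–7: 168 + 631 + 761 + 796 + 299 + 768 = 3423
Sum over 3–8: 631 + 761 + 796 + 299 + 768 + 244 = 3499
CMA at t=5 = (3423 + 3499) / (2·6) = 6922 / 12 = 576.833

576.833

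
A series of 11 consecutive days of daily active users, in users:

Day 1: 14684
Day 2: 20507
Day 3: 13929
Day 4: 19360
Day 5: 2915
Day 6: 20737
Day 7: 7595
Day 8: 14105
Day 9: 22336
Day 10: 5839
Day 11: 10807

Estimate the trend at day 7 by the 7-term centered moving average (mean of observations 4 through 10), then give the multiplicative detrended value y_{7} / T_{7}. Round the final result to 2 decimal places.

0.57

Trend T_7 = (19360 + 2915 + 20737 + 7595 + 14105 + 22336 + 5839) / 7 = 92887/7 = 13269.5714
Ratio to trend: 7595 / 13269.5714 = 0.57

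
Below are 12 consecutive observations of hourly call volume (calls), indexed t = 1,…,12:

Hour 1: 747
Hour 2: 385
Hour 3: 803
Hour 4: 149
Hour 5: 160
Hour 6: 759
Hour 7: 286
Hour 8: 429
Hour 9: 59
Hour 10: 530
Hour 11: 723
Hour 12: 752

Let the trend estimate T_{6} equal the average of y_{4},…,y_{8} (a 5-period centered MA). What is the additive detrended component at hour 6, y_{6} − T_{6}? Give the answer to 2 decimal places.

Trend T_6 = (149 + 160 + 759 + 286 + 429) / 5 = 1783/5 = 356.6000
Detrended value: 759 − 356.6000 = 402.40

402.40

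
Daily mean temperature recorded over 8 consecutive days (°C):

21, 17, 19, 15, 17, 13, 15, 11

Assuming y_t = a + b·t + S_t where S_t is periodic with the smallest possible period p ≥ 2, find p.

First differences y_{t+1} − y_t: -4, 2, -4, 2, -4, 2, …
The difference pattern repeats every 2 terms and not for any smaller step, so p = 2.

2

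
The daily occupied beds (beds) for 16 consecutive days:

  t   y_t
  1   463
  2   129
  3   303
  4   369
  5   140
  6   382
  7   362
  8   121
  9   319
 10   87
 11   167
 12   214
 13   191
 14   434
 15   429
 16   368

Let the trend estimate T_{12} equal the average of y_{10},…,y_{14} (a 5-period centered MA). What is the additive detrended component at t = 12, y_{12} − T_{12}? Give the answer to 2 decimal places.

-4.60

Trend T_12 = (87 + 167 + 214 + 191 + 434) / 5 = 1093/5 = 218.6000
Detrended value: 214 − 218.6000 = -4.60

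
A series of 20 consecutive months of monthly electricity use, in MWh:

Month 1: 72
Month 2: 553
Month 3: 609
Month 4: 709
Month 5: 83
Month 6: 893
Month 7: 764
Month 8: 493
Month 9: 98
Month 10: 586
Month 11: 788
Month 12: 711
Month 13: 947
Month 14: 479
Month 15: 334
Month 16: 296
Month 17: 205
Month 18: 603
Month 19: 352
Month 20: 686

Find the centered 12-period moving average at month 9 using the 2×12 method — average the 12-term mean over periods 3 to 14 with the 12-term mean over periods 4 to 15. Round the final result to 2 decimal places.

585.21

Sum over 3–14: 609 + 709 + 83 + 893 + 764 + 493 + 98 + 586 + 788 + 711 + 947 + 479 = 7160
Sum over 4–15: 709 + 83 + 893 + 764 + 493 + 98 + 586 + 788 + 711 + 947 + 479 + 334 = 6885
CMA at t=9 = (7160 + 6885) / (2·12) = 14045 / 24 = 585.21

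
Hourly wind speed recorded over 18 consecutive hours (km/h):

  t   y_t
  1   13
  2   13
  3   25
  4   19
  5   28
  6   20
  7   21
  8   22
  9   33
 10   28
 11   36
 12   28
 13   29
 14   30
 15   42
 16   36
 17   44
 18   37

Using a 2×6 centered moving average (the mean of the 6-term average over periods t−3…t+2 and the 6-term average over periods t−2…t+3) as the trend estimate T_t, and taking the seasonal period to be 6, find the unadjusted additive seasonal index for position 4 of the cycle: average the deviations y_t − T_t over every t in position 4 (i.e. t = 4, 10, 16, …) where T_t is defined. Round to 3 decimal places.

Season position 4 occurs at t = 4, 10 (where T_t is defined).
t=4: T_4 = 20.33333; y_4 − T_4 = 19 − 20.33333 = -1.33333
t=10: T_10 = 28.66667; y_10 − T_10 = 28 − 28.66667 = -0.66667
Mean deviation: (-1.33333 + -0.66667) / 2 = -1.000

-1.000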